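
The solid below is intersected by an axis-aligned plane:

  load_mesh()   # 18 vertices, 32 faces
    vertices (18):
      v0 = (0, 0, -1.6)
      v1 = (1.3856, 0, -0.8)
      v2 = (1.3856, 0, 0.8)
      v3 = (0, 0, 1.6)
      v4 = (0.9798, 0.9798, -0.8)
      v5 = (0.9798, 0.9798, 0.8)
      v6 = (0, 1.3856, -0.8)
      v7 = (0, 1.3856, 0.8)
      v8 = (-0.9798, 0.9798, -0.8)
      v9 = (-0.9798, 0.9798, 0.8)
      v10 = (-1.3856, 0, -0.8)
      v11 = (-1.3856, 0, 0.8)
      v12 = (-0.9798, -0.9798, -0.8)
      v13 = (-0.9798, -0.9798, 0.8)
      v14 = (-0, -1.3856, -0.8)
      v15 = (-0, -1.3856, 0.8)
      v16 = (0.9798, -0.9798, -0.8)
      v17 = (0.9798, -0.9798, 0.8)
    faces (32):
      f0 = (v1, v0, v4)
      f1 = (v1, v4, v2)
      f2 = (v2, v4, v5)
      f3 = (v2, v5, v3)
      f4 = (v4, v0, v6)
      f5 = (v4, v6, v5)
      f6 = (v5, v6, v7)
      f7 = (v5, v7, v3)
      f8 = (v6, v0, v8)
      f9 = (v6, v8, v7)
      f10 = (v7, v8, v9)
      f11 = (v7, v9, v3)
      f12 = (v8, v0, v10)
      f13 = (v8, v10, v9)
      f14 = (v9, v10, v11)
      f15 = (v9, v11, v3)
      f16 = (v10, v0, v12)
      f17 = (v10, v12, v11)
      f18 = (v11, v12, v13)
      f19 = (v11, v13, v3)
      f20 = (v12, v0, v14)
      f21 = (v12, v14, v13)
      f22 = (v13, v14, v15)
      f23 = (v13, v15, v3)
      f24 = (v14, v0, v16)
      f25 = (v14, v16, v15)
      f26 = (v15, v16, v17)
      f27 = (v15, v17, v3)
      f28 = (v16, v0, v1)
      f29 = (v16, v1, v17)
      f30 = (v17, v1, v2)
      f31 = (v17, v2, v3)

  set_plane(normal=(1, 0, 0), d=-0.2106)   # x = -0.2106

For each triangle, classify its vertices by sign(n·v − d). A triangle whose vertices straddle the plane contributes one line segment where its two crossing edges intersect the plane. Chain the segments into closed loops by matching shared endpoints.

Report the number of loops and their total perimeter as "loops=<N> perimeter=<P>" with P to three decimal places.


Straddling triangles (12 of 32):
  (v6,v0,v8) [++-] → (-0.2106, 0.2106, -1.42805)–(-0.2106, 1.29838, -0.8)  len=1.2561
  (v6,v8,v7) [+-+] → (-0.2106, 1.29838, -0.8)–(-0.2106, 1.29838, 0.456093)  len=1.2561
  (v7,v8,v9) [+--] → (-0.2106, 1.29838, 0.456093)–(-0.2106, 1.29838, 0.8)  len=0.3439
  (v7,v9,v3) [+-+] → (-0.2106, 1.29838, 0.8)–(-0.2106, 0.2106, 1.42805)  len=1.2561
  (v8,v0,v10) [-+-] → (-0.2106, 0.2106, -1.42805)–(-0.2106, 0, -1.47841)  len=0.2165
  (v9,v11,v3) [--+] → (-0.2106, 0, 1.47841)–(-0.2106, 0.2106, 1.42805)  len=0.2165
  (v10,v0,v12) [-+-] → (-0.2106, 0, -1.47841)–(-0.2106, -0.2106, -1.42805)  len=0.2165
  (v11,v13,v3) [--+] → (-0.2106, -0.2106, 1.42805)–(-0.2106, 0, 1.47841)  len=0.2165
  (v12,v0,v14) [-++] → (-0.2106, -0.2106, -1.42805)–(-0.2106, -1.29838, -0.8)  len=1.2561
  (v12,v14,v13) [-+-] → (-0.2106, -1.29838, -0.8)–(-0.2106, -1.29838, -0.456093)  len=0.3439
  (v13,v14,v15) [-++] → (-0.2106, -1.29838, -0.456093)–(-0.2106, -1.29838, 0.8)  len=1.2561
  (v13,v15,v3) [-++] → (-0.2106, -1.29838, 0.8)–(-0.2106, -0.2106, 1.42805)  len=1.2561

Chained into 1 loop(s):
  loop 1: 12 segments, perimeter = 9.0904
Total perimeter = 9.090

loops=1 perimeter=9.090


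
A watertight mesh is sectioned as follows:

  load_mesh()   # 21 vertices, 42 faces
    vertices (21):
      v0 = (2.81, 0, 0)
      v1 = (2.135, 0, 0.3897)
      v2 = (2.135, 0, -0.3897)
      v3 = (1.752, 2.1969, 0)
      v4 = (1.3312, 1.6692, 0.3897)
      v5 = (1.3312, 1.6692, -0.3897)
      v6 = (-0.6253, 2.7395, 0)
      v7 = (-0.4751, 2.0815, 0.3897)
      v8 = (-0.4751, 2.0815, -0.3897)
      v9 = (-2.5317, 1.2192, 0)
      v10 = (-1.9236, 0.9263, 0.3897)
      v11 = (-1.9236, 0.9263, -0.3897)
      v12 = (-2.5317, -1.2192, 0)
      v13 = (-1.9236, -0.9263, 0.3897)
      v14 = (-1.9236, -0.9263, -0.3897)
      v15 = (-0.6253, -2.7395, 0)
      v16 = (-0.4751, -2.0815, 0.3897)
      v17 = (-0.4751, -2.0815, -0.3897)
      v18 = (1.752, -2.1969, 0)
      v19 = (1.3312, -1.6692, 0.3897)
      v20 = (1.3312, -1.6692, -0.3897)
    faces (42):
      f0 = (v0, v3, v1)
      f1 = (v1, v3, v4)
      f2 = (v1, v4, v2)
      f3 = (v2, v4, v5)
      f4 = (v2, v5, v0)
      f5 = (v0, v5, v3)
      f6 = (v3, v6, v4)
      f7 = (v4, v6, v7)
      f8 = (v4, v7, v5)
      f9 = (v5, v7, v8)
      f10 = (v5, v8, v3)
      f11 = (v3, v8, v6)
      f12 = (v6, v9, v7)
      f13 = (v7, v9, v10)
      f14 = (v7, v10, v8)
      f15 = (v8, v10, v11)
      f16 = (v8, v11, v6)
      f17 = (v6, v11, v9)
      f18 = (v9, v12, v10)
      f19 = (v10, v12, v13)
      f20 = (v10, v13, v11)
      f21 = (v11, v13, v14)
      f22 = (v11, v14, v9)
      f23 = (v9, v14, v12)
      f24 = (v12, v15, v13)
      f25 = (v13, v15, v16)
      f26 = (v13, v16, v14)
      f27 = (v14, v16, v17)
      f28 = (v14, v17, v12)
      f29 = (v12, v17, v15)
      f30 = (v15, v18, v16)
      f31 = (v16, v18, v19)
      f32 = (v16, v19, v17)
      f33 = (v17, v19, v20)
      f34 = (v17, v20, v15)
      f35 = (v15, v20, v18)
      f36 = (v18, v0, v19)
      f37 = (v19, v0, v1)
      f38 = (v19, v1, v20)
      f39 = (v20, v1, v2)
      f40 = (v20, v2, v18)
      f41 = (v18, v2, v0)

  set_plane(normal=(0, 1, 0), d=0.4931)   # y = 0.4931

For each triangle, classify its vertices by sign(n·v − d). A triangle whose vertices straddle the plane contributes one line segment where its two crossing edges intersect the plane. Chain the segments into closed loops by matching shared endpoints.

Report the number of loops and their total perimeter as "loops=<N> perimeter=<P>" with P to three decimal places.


loops=2 perimeter=4.562

Straddling triangles (12 of 42):
  (v0,v3,v1) [-+-] → (2.57253, 0.4931, 0)–(2.04903, 0.4931, 0.302231)  len=0.6045
  (v1,v3,v4) [-++] → (2.04903, 0.4931, 0.302231)–(1.89755, 0.4931, 0.3897)  len=0.1749
  (v1,v4,v2) [-+-] → (1.89755, 0.4931, 0.3897)–(1.89755, 0.4931, -0.159457)  len=0.5492
  (v2,v4,v5) [-++] → (1.89755, 0.4931, -0.159457)–(1.89755, 0.4931, -0.3897)  len=0.2302
  (v2,v5,v0) [-+-] → (1.89755, 0.4931, -0.3897)–(2.37315, 0.4931, -0.115122)  len=0.5492
  (v0,v5,v3) [-++] → (2.37315, 0.4931, -0.115122)–(2.57253, 0.4931, 0)  len=0.2302
  (v9,v12,v10) [+-+] → (-2.5317, 0.4931, 0)–(-2.04638, 0.4931, 0.311015)  len=0.5764
  (v10,v12,v13) [+--] → (-2.04638, 0.4931, 0.311015)–(-1.9236, 0.4931, 0.3897)  len=0.1458
  (v10,v13,v11) [+-+] → (-1.9236, 0.4931, 0.3897)–(-1.9236, 0.4931, -0.20745)  len=0.5972
  (v11,v13,v14) [+--] → (-1.9236, 0.4931, -0.20745)–(-1.9236, 0.4931, -0.3897)  len=0.1822
  (v11,v14,v9) [+-+] → (-1.9236, 0.4931, -0.3897)–(-2.3259, 0.4931, -0.131886)  len=0.4778
  (v9,v14,v12) [+--] → (-2.3259, 0.4931, -0.131886)–(-2.5317, 0.4931, 0)  len=0.2444

Chained into 2 loop(s):
  loop 1: 6 segments, perimeter = 2.3382
  loop 2: 6 segments, perimeter = 2.2239
Total perimeter = 4.562


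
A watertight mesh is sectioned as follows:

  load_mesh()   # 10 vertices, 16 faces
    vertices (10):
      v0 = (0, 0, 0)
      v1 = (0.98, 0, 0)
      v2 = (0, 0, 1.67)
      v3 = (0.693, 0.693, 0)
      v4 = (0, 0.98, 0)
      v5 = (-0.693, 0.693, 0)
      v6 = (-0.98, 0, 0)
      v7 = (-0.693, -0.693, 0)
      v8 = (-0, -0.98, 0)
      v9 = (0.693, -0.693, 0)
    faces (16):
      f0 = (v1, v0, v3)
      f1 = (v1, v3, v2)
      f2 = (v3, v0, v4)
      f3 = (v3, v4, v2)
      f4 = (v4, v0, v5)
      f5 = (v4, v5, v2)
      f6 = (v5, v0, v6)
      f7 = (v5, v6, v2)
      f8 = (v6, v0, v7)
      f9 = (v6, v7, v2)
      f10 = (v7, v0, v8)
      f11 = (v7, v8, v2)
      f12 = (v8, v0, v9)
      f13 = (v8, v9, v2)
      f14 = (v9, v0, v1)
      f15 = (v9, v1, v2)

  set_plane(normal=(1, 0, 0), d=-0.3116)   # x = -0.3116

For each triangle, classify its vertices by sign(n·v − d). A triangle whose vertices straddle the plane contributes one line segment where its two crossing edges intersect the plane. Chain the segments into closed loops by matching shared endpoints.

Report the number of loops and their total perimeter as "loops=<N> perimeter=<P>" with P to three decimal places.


loops=1 perimeter=4.596

Straddling triangles (8 of 16):
  (v4,v0,v5) [++-] → (-0.3116, 0.3116, 0)–(-0.3116, 0.850954, 0)  len=0.5394
  (v4,v5,v2) [+-+] → (-0.3116, 0.850954, 0)–(-0.3116, 0.3116, 0.919102)  len=1.0657
  (v5,v0,v6) [-+-] → (-0.3116, 0.3116, 0)–(-0.3116, 0, 0)  len=0.3116
  (v5,v6,v2) [--+] → (-0.3116, 0, 1.13901)–(-0.3116, 0.3116, 0.919102)  len=0.3814
  (v6,v0,v7) [-+-] → (-0.3116, 0, 0)–(-0.3116, -0.3116, 0)  len=0.3116
  (v6,v7,v2) [--+] → (-0.3116, -0.3116, 0.919102)–(-0.3116, 0, 1.13901)  len=0.3814
  (v7,v0,v8) [-++] → (-0.3116, -0.3116, 0)–(-0.3116, -0.850954, 0)  len=0.5394
  (v7,v8,v2) [-++] → (-0.3116, -0.850954, 0)–(-0.3116, -0.3116, 0.919102)  len=1.0657

Chained into 1 loop(s):
  loop 1: 8 segments, perimeter = 4.5960
Total perimeter = 4.596


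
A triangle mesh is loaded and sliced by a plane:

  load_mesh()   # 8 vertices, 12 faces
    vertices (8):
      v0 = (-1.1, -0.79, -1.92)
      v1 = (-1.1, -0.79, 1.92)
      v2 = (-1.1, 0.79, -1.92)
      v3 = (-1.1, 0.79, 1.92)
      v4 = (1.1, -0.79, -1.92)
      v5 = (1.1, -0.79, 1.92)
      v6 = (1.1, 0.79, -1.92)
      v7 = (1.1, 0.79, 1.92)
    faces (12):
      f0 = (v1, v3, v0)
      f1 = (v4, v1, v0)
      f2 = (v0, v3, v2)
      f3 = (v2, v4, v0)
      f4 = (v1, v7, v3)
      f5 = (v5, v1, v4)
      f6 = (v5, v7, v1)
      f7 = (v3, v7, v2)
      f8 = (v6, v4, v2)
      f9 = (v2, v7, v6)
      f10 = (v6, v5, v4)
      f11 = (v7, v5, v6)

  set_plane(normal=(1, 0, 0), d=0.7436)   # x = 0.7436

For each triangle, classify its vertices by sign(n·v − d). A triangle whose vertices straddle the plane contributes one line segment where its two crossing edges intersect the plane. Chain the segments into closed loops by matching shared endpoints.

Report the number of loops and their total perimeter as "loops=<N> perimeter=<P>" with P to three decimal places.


loops=1 perimeter=10.840

Straddling triangles (8 of 12):
  (v4,v1,v0) [+--] → (0.7436, -0.79, -1.29792)–(0.7436, -0.79, -1.92)  len=0.6221
  (v2,v4,v0) [-+-] → (0.7436, -0.53404, -1.92)–(0.7436, -0.79, -1.92)  len=0.2560
  (v1,v7,v3) [-+-] → (0.7436, 0.53404, 1.92)–(0.7436, 0.79, 1.92)  len=0.2560
  (v5,v1,v4) [+-+] → (0.7436, -0.79, 1.92)–(0.7436, -0.79, -1.29792)  len=3.2179
  (v5,v7,v1) [++-] → (0.7436, 0.53404, 1.92)–(0.7436, -0.79, 1.92)  len=1.3240
  (v3,v7,v2) [-+-] → (0.7436, 0.79, 1.92)–(0.7436, 0.79, 1.29792)  len=0.6221
  (v6,v4,v2) [++-] → (0.7436, -0.53404, -1.92)–(0.7436, 0.79, -1.92)  len=1.3240
  (v2,v7,v6) [-++] → (0.7436, 0.79, 1.29792)–(0.7436, 0.79, -1.92)  len=3.2179

Chained into 1 loop(s):
  loop 1: 8 segments, perimeter = 10.8400
Total perimeter = 10.840


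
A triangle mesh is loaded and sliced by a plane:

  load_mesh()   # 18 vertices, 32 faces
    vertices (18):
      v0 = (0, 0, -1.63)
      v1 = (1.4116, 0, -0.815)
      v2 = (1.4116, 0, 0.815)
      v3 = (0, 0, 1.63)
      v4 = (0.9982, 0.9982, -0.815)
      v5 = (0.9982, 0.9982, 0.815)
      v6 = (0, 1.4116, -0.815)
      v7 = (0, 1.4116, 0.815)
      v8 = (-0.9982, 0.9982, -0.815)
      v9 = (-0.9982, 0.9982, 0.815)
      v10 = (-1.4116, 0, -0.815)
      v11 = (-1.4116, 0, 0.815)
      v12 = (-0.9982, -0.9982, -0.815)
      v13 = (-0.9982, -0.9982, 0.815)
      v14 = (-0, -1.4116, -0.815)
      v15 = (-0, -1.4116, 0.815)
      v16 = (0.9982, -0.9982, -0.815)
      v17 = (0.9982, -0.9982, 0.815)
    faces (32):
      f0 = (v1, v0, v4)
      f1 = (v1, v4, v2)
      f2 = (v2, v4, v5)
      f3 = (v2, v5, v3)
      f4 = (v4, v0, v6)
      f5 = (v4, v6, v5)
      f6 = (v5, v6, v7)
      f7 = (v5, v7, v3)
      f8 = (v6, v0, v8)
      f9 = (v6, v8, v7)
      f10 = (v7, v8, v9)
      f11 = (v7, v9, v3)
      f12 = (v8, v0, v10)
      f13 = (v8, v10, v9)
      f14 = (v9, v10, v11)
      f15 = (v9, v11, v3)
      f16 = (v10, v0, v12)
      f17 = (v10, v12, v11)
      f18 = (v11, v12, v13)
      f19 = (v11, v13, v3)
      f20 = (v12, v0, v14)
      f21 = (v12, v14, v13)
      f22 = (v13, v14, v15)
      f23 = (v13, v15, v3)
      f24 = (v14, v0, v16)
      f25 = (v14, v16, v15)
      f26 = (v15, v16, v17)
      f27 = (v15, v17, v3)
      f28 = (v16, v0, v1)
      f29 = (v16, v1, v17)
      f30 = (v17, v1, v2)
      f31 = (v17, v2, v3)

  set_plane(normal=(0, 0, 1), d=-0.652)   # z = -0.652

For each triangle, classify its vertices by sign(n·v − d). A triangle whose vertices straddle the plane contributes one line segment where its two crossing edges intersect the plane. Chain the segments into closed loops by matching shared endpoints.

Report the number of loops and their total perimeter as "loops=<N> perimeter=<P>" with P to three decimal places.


Straddling triangles (16 of 32):
  (v1,v4,v2) [--+] → (1.03954, 0.89838, -0.652)–(1.4116, 0, -0.652)  len=0.9724
  (v2,v4,v5) [+-+] → (1.03954, 0.89838, -0.652)–(0.9982, 0.9982, -0.652)  len=0.1080
  (v4,v6,v5) [--+] → (0.09982, 1.37026, -0.652)–(0.9982, 0.9982, -0.652)  len=0.9724
  (v5,v6,v7) [+-+] → (0.09982, 1.37026, -0.652)–(0, 1.4116, -0.652)  len=0.1080
  (v6,v8,v7) [--+] → (-0.89838, 1.03954, -0.652)–(0, 1.4116, -0.652)  len=0.9724
  (v7,v8,v9) [+-+] → (-0.89838, 1.03954, -0.652)–(-0.9982, 0.9982, -0.652)  len=0.1080
  (v8,v10,v9) [--+] → (-1.37026, 0.09982, -0.652)–(-0.9982, 0.9982, -0.652)  len=0.9724
  (v9,v10,v11) [+-+] → (-1.37026, 0.09982, -0.652)–(-1.4116, 0, -0.652)  len=0.1080
  (v10,v12,v11) [--+] → (-1.03954, -0.89838, -0.652)–(-1.4116, 0, -0.652)  len=0.9724
  (v11,v12,v13) [+-+] → (-1.03954, -0.89838, -0.652)–(-0.9982, -0.9982, -0.652)  len=0.1080
  (v12,v14,v13) [--+] → (-0.09982, -1.37026, -0.652)–(-0.9982, -0.9982, -0.652)  len=0.9724
  (v13,v14,v15) [+-+] → (-0.09982, -1.37026, -0.652)–(0, -1.4116, -0.652)  len=0.1080
  (v14,v16,v15) [--+] → (0.89838, -1.03954, -0.652)–(0, -1.4116, -0.652)  len=0.9724
  (v15,v16,v17) [+-+] → (0.89838, -1.03954, -0.652)–(0.9982, -0.9982, -0.652)  len=0.1080
  (v16,v1,v17) [--+] → (1.37026, -0.09982, -0.652)–(0.9982, -0.9982, -0.652)  len=0.9724
  (v17,v1,v2) [+-+] → (1.37026, -0.09982, -0.652)–(1.4116, 0, -0.652)  len=0.1080

Chained into 1 loop(s):
  loop 1: 16 segments, perimeter = 8.6433
Total perimeter = 8.643

loops=1 perimeter=8.643


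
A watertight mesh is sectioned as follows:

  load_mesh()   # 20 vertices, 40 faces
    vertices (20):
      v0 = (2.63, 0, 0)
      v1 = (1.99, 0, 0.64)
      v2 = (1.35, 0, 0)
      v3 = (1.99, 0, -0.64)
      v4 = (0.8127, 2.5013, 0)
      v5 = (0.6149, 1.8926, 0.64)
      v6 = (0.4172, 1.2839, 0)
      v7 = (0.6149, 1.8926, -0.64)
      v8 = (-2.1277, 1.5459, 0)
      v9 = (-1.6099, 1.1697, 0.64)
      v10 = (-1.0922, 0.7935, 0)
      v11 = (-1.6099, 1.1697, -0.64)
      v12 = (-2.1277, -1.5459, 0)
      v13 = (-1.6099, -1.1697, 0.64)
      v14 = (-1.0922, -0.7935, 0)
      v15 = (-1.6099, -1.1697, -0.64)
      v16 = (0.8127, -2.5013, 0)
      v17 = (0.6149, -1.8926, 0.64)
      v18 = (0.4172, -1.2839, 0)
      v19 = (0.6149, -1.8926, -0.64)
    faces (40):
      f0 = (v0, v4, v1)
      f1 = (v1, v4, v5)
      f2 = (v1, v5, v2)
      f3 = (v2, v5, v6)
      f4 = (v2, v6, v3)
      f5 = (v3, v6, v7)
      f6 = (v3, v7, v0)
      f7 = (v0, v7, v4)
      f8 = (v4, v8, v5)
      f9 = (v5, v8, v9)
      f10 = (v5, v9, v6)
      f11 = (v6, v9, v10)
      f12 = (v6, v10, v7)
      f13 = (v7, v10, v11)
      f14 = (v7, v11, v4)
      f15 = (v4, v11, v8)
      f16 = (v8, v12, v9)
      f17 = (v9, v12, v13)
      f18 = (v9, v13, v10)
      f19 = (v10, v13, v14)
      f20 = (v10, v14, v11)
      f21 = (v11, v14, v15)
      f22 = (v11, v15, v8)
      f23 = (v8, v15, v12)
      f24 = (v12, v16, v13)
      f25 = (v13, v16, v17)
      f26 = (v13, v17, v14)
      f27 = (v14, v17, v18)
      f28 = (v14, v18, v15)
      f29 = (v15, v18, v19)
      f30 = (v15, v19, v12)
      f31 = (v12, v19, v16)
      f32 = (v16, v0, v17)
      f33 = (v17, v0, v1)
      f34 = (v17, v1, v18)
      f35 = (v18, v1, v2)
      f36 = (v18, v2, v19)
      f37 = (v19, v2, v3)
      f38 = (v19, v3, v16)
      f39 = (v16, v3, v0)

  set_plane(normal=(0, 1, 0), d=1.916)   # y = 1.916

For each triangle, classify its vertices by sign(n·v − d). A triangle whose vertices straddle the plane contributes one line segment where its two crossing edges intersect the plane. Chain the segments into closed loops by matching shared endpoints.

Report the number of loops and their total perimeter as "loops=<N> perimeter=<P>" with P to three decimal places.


Straddling triangles (6 of 40):
  (v0,v4,v1) [-+-] → (1.23795, 1.916, 0)–(1.08819, 1.916, 0.149759)  len=0.2118
  (v1,v4,v5) [-+-] → (1.08819, 1.916, 0.149759)–(0.622504, 1.916, 0.615397)  len=0.6585
  (v0,v7,v4) [--+] → (0.622504, 1.916, -0.615397)–(1.23795, 1.916, 0)  len=0.8703
  (v4,v8,v5) [+--] → (-0.988657, 1.916, 0)–(0.622504, 1.916, 0.615397)  len=1.7247
  (v7,v11,v4) [--+] → (-0.252145, 1.916, -0.28131)–(0.622504, 1.916, -0.615397)  len=0.9363
  (v4,v11,v8) [+--] → (-0.252145, 1.916, -0.28131)–(-0.988657, 1.916, 0)  len=0.7884

Chained into 1 loop(s):
  loop 1: 6 segments, perimeter = 5.1900
Total perimeter = 5.190

loops=1 perimeter=5.190


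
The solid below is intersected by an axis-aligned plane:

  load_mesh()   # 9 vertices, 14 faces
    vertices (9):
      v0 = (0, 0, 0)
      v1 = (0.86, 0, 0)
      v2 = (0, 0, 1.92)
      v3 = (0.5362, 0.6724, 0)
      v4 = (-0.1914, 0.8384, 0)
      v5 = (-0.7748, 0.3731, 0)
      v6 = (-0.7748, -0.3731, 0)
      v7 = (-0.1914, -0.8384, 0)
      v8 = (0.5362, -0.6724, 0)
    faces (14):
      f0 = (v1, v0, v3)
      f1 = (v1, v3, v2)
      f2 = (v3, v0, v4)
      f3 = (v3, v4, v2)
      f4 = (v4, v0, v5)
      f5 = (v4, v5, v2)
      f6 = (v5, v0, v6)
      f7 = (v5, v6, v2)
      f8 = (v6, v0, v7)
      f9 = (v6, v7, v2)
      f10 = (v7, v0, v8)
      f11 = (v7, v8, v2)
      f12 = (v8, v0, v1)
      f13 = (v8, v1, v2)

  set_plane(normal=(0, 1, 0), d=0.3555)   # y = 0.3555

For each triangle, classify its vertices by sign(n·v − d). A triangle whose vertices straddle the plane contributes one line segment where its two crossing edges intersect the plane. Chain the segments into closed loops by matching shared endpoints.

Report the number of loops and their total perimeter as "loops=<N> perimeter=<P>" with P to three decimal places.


Straddling triangles (8 of 14):
  (v1,v0,v3) [--+] → (0.283491, 0.3555, 0)–(0.688806, 0.3555, 0)  len=0.4053
  (v1,v3,v2) [-+-] → (0.688806, 0.3555, 0)–(0.283491, 0.3555, 0.90489)  len=0.9915
  (v3,v0,v4) [+-+] → (0.283491, 0.3555, 0)–(-0.0811578, 0.3555, 0)  len=0.3646
  (v3,v4,v2) [++-] → (-0.0811578, 0.3555, 1.10588)–(0.283491, 0.3555, 0.90489)  len=0.4164
  (v4,v0,v5) [+-+] → (-0.0811578, 0.3555, 0)–(-0.738251, 0.3555, 0)  len=0.6571
  (v4,v5,v2) [++-] → (-0.738251, 0.3555, 0.0905709)–(-0.0811578, 0.3555, 1.10588)  len=1.2094
  (v5,v0,v6) [+--] → (-0.738251, 0.3555, 0)–(-0.7748, 0.3555, 0)  len=0.0365
  (v5,v6,v2) [+--] → (-0.7748, 0.3555, 0)–(-0.738251, 0.3555, 0.0905709)  len=0.0977

Chained into 1 loop(s):
  loop 1: 8 segments, perimeter = 4.1785
Total perimeter = 4.179

loops=1 perimeter=4.179


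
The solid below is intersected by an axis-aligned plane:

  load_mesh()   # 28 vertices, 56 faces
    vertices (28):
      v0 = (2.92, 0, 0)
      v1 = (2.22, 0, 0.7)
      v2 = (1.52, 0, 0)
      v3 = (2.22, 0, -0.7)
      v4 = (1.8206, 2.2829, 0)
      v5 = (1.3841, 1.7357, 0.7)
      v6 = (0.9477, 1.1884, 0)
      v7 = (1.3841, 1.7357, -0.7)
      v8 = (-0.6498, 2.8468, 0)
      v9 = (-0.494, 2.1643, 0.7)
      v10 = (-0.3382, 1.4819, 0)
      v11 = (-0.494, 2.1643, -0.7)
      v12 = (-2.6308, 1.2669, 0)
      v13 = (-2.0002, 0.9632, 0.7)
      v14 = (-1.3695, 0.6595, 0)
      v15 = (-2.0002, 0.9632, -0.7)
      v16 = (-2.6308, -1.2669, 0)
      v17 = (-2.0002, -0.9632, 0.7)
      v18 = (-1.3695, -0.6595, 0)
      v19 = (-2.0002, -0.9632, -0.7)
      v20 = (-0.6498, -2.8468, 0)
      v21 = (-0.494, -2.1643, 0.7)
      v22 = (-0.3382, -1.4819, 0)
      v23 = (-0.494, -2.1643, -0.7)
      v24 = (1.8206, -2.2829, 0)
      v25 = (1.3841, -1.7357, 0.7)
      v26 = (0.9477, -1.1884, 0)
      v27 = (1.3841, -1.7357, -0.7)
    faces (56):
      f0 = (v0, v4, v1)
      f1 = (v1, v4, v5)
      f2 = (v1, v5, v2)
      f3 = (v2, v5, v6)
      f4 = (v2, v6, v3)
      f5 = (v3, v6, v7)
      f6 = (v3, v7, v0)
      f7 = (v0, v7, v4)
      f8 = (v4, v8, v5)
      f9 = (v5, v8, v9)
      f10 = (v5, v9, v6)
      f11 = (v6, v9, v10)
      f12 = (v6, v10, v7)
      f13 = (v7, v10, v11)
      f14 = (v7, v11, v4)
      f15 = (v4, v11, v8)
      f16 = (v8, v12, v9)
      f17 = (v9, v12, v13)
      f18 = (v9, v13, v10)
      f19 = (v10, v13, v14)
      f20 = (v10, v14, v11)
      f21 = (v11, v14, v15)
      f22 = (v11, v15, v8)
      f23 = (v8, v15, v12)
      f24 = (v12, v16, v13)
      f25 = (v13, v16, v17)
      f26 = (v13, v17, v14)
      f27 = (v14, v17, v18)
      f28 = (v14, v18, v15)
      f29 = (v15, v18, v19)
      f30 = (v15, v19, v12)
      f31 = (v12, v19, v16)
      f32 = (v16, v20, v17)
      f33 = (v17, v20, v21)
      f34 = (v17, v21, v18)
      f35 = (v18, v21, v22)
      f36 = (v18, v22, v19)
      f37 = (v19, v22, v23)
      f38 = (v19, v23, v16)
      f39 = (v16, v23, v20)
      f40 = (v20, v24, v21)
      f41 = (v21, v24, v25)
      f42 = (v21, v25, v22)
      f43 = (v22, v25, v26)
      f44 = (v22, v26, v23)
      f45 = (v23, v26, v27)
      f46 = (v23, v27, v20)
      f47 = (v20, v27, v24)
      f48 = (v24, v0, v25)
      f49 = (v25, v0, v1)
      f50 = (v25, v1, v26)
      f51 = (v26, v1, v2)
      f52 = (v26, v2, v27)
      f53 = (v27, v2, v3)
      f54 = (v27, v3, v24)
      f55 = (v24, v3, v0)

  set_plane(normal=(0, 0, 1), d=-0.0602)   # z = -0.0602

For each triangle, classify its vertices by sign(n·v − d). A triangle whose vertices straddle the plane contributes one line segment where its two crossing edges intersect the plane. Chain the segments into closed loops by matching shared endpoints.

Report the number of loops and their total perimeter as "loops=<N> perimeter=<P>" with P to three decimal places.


Straddling triangles (28 of 56):
  (v2,v6,v3) [++-] → (1.05712, 1.0862, -0.0602)–(1.5802, 0, -0.0602)  len=1.2056
  (v3,v6,v7) [-+-] → (1.05712, 1.0862, -0.0602)–(0.98523, 1.23547, -0.0602)  len=0.1657
  (v3,v7,v0) [--+] → (2.78791, 0.14927, -0.0602)–(2.8598, 0, -0.0602)  len=0.1657
  (v0,v7,v4) [+-+] → (2.78791, 0.14927, -0.0602)–(1.78306, 2.23584, -0.0602)  len=2.3159
  (v6,v10,v7) [++-] → (-0.190082, 1.50373, -0.0602)–(0.98523, 1.23547, -0.0602)  len=1.2055
  (v7,v10,v11) [-+-] → (-0.190082, 1.50373, -0.0602)–(-0.351599, 1.54059, -0.0602)  len=0.1657
  (v7,v11,v4) [--+] → (1.62154, 2.2727, -0.0602)–(1.78306, 2.23584, -0.0602)  len=0.1657
  (v4,v11,v8) [+-+] → (1.62154, 2.2727, -0.0602)–(-0.636401, 2.7881, -0.0602)  len=2.3160
  (v10,v14,v11) [++-] → (-1.29421, 0.788913, -0.0602)–(-0.351599, 1.54059, -0.0602)  len=1.2056
  (v11,v14,v15) [-+-] → (-1.29421, 0.788913, -0.0602)–(-1.42374, 0.685618, -0.0602)  len=0.1657
  (v11,v15,v8) [--+] → (-0.765934, 2.68481, -0.0602)–(-0.636401, 2.7881, -0.0602)  len=0.1657
  (v8,v15,v12) [+-+] → (-0.765934, 2.68481, -0.0602)–(-2.57657, 1.24078, -0.0602)  len=2.3159
  (v14,v18,v15) [++-] → (-1.42374, -0.519948, -0.0602)–(-1.42374, 0.685618, -0.0602)  len=1.2056
  (v15,v18,v19) [-+-] → (-1.42374, -0.519948, -0.0602)–(-1.42374, -0.685618, -0.0602)  len=0.1657
  (v15,v19,v12) [--+] → (-2.57657, 1.07511, -0.0602)–(-2.57657, 1.24078, -0.0602)  len=0.1657
  (v12,v19,v16) [+-+] → (-2.57657, 1.07511, -0.0602)–(-2.57657, -1.24078, -0.0602)  len=2.3159
  (v18,v22,v19) [++-] → (-0.481132, -1.43729, -0.0602)–(-1.42374, -0.685618, -0.0602)  len=1.2056
  (v19,v22,v23) [-+-] → (-0.481132, -1.43729, -0.0602)–(-0.351599, -1.54059, -0.0602)  len=0.1657
  (v19,v23,v16) [--+] → (-2.44704, -1.34408, -0.0602)–(-2.57657, -1.24078, -0.0602)  len=0.1657
  (v16,v23,v20) [+-+] → (-2.44704, -1.34408, -0.0602)–(-0.636401, -2.7881, -0.0602)  len=2.3159
  (v22,v26,v23) [++-] → (0.823714, -1.27233, -0.0602)–(-0.351599, -1.54059, -0.0602)  len=1.2055
  (v23,v26,v27) [-+-] → (0.823714, -1.27233, -0.0602)–(0.98523, -1.23547, -0.0602)  len=0.1657
  (v23,v27,v20) [--+] → (-0.474885, -2.75125, -0.0602)–(-0.636401, -2.7881, -0.0602)  len=0.1657
  (v20,v27,v24) [+-+] → (-0.474885, -2.75125, -0.0602)–(1.78306, -2.23584, -0.0602)  len=2.3160
  (v26,v2,v27) [++-] → (1.50831, -0.14927, -0.0602)–(0.98523, -1.23547, -0.0602)  len=1.2056
  (v27,v2,v3) [-+-] → (1.50831, -0.14927, -0.0602)–(1.5802, 0, -0.0602)  len=0.1657
  (v27,v3,v24) [--+] → (1.85495, -2.08657, -0.0602)–(1.78306, -2.23584, -0.0602)  len=0.1657
  (v24,v3,v0) [+-+] → (1.85495, -2.08657, -0.0602)–(2.8598, 0, -0.0602)  len=2.3159

Chained into 2 loop(s):
  loop 1: 14 segments, perimeter = 9.5988
  loop 2: 14 segments, perimeter = 17.3714
Total perimeter = 26.970

loops=2 perimeter=26.970


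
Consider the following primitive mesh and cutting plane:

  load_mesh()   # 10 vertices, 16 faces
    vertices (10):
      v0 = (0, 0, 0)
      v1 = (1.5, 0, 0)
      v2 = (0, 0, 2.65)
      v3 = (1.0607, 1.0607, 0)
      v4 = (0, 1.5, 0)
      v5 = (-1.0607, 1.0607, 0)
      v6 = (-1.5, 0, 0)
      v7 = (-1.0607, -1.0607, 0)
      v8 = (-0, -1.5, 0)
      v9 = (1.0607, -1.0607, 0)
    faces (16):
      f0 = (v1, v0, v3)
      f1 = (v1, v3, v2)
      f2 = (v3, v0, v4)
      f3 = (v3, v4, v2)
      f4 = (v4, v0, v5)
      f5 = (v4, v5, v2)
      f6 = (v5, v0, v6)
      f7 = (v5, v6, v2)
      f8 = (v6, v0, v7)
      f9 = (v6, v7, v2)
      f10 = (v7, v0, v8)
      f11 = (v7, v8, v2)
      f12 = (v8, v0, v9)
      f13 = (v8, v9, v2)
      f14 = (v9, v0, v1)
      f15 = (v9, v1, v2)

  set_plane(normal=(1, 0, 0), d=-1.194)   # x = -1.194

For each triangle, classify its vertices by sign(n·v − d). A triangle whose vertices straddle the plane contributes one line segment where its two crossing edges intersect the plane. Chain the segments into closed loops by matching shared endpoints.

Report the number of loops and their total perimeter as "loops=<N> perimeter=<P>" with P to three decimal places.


Straddling triangles (4 of 16):
  (v5,v0,v6) [++-] → (-1.194, 0, 0)–(-1.194, 0.738844, 0)  len=0.7388
  (v5,v6,v2) [+-+] → (-1.194, 0.738844, 0)–(-1.194, 0, 0.5406)  len=0.9155
  (v6,v0,v7) [-++] → (-1.194, 0, 0)–(-1.194, -0.738844, 0)  len=0.7388
  (v6,v7,v2) [-++] → (-1.194, -0.738844, 0)–(-1.194, 0, 0.5406)  len=0.9155

Chained into 1 loop(s):
  loop 1: 4 segments, perimeter = 3.3087
Total perimeter = 3.309

loops=1 perimeter=3.309


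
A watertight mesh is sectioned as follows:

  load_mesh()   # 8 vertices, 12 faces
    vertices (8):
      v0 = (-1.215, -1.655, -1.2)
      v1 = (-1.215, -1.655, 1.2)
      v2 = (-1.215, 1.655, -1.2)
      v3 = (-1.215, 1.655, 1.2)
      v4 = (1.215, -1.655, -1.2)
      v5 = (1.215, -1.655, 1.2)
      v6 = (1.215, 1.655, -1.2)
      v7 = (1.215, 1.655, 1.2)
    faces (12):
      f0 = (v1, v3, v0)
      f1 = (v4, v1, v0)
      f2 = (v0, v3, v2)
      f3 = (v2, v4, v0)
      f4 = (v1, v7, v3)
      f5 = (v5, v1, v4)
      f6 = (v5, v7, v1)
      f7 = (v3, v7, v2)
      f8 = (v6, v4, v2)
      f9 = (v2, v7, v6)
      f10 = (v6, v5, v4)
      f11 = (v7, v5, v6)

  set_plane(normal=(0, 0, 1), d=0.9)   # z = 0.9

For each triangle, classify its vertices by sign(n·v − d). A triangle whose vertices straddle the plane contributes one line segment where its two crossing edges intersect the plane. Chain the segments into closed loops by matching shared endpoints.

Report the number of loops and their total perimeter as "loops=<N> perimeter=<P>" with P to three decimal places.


Straddling triangles (8 of 12):
  (v1,v3,v0) [++-] → (-1.215, 1.24125, 0.9)–(-1.215, -1.655, 0.9)  len=2.8963
  (v4,v1,v0) [-+-] → (-0.91125, -1.655, 0.9)–(-1.215, -1.655, 0.9)  len=0.3037
  (v0,v3,v2) [-+-] → (-1.215, 1.24125, 0.9)–(-1.215, 1.655, 0.9)  len=0.4137
  (v5,v1,v4) [++-] → (-0.91125, -1.655, 0.9)–(1.215, -1.655, 0.9)  len=2.1263
  (v3,v7,v2) [++-] → (0.91125, 1.655, 0.9)–(-1.215, 1.655, 0.9)  len=2.1263
  (v2,v7,v6) [-+-] → (0.91125, 1.655, 0.9)–(1.215, 1.655, 0.9)  len=0.3037
  (v6,v5,v4) [-+-] → (1.215, -1.24125, 0.9)–(1.215, -1.655, 0.9)  len=0.4137
  (v7,v5,v6) [++-] → (1.215, -1.24125, 0.9)–(1.215, 1.655, 0.9)  len=2.8963

Chained into 1 loop(s):
  loop 1: 8 segments, perimeter = 11.4800
Total perimeter = 11.480

loops=1 perimeter=11.480


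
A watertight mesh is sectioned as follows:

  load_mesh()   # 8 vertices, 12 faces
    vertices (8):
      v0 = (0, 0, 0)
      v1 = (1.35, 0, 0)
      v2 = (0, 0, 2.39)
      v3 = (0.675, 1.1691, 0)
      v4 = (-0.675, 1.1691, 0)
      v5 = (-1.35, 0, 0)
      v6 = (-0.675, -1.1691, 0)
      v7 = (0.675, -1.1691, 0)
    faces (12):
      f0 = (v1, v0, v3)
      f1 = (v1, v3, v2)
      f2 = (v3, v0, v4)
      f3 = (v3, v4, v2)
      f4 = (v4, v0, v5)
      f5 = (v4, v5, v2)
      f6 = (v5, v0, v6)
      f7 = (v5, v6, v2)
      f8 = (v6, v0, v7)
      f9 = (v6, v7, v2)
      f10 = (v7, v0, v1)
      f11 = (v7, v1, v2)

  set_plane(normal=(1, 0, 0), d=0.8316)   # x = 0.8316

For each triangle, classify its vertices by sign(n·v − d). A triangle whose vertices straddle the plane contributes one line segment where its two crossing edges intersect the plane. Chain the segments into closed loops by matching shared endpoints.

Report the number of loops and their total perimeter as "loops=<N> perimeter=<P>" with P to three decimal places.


Straddling triangles (4 of 12):
  (v1,v0,v3) [+--] → (0.8316, 0, 0)–(0.8316, 0.897869, 0)  len=0.8979
  (v1,v3,v2) [+--] → (0.8316, 0.897869, 0)–(0.8316, 0, 0.91776)  len=1.2839
  (v7,v0,v1) [--+] → (0.8316, 0, 0)–(0.8316, -0.897869, 0)  len=0.8979
  (v7,v1,v2) [-+-] → (0.8316, -0.897869, 0)–(0.8316, 0, 0.91776)  len=1.2839

Chained into 1 loop(s):
  loop 1: 4 segments, perimeter = 4.3636
Total perimeter = 4.364

loops=1 perimeter=4.364


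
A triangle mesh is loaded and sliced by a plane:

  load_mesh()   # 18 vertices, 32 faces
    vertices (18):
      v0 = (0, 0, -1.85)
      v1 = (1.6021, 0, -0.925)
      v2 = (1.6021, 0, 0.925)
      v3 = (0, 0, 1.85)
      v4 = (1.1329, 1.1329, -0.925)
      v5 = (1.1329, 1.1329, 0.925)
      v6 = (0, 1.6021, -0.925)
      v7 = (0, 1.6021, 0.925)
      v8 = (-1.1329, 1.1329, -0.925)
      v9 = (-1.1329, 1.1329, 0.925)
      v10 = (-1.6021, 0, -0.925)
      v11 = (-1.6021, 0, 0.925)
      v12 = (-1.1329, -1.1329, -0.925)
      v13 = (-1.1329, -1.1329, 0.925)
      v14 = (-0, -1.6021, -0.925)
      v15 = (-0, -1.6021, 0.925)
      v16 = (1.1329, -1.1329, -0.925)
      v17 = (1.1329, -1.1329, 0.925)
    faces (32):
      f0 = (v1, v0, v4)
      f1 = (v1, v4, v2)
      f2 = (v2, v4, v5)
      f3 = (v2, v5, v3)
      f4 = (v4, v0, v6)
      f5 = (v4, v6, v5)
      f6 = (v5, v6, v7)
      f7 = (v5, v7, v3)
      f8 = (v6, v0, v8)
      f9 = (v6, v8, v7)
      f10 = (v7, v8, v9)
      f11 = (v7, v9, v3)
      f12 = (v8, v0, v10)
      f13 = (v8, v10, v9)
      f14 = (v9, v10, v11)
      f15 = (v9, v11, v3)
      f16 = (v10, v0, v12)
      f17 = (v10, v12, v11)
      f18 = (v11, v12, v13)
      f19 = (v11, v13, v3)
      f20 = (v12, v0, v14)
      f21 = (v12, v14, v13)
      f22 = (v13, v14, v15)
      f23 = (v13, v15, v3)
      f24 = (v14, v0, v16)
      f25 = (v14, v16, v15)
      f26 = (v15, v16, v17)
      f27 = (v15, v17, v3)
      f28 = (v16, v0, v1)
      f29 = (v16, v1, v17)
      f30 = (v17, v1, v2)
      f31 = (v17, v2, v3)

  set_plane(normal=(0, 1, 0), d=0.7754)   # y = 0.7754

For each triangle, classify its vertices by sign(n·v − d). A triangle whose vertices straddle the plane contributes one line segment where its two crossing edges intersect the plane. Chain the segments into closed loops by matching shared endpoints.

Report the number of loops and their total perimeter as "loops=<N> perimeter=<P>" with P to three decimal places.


Straddling triangles (12 of 32):
  (v1,v0,v4) [--+] → (0.7754, 0.7754, -1.21689)–(1.28096, 0.7754, -0.925)  len=0.5838
  (v1,v4,v2) [-+-] → (1.28096, 0.7754, -0.925)–(1.28096, 0.7754, -0.341211)  len=0.5838
  (v2,v4,v5) [-++] → (1.28096, 0.7754, -0.341211)–(1.28096, 0.7754, 0.925)  len=1.2662
  (v2,v5,v3) [-+-] → (1.28096, 0.7754, 0.925)–(0.7754, 0.7754, 1.21689)  len=0.5838
  (v4,v0,v6) [+-+] → (0.7754, 0.7754, -1.21689)–(0, 0.7754, -1.40231)  len=0.7973
  (v5,v7,v3) [++-] → (0, 0.7754, 1.40231)–(0.7754, 0.7754, 1.21689)  len=0.7973
  (v6,v0,v8) [+-+] → (0, 0.7754, -1.40231)–(-0.7754, 0.7754, -1.21689)  len=0.7973
  (v7,v9,v3) [++-] → (-0.7754, 0.7754, 1.21689)–(0, 0.7754, 1.40231)  len=0.7973
  (v8,v0,v10) [+--] → (-0.7754, 0.7754, -1.21689)–(-1.28096, 0.7754, -0.925)  len=0.5838
  (v8,v10,v9) [+-+] → (-1.28096, 0.7754, -0.925)–(-1.28096, 0.7754, 0.341211)  len=1.2662
  (v9,v10,v11) [+--] → (-1.28096, 0.7754, 0.341211)–(-1.28096, 0.7754, 0.925)  len=0.5838
  (v9,v11,v3) [+--] → (-1.28096, 0.7754, 0.925)–(-0.7754, 0.7754, 1.21689)  len=0.5838

Chained into 1 loop(s):
  loop 1: 12 segments, perimeter = 9.2241
Total perimeter = 9.224

loops=1 perimeter=9.224


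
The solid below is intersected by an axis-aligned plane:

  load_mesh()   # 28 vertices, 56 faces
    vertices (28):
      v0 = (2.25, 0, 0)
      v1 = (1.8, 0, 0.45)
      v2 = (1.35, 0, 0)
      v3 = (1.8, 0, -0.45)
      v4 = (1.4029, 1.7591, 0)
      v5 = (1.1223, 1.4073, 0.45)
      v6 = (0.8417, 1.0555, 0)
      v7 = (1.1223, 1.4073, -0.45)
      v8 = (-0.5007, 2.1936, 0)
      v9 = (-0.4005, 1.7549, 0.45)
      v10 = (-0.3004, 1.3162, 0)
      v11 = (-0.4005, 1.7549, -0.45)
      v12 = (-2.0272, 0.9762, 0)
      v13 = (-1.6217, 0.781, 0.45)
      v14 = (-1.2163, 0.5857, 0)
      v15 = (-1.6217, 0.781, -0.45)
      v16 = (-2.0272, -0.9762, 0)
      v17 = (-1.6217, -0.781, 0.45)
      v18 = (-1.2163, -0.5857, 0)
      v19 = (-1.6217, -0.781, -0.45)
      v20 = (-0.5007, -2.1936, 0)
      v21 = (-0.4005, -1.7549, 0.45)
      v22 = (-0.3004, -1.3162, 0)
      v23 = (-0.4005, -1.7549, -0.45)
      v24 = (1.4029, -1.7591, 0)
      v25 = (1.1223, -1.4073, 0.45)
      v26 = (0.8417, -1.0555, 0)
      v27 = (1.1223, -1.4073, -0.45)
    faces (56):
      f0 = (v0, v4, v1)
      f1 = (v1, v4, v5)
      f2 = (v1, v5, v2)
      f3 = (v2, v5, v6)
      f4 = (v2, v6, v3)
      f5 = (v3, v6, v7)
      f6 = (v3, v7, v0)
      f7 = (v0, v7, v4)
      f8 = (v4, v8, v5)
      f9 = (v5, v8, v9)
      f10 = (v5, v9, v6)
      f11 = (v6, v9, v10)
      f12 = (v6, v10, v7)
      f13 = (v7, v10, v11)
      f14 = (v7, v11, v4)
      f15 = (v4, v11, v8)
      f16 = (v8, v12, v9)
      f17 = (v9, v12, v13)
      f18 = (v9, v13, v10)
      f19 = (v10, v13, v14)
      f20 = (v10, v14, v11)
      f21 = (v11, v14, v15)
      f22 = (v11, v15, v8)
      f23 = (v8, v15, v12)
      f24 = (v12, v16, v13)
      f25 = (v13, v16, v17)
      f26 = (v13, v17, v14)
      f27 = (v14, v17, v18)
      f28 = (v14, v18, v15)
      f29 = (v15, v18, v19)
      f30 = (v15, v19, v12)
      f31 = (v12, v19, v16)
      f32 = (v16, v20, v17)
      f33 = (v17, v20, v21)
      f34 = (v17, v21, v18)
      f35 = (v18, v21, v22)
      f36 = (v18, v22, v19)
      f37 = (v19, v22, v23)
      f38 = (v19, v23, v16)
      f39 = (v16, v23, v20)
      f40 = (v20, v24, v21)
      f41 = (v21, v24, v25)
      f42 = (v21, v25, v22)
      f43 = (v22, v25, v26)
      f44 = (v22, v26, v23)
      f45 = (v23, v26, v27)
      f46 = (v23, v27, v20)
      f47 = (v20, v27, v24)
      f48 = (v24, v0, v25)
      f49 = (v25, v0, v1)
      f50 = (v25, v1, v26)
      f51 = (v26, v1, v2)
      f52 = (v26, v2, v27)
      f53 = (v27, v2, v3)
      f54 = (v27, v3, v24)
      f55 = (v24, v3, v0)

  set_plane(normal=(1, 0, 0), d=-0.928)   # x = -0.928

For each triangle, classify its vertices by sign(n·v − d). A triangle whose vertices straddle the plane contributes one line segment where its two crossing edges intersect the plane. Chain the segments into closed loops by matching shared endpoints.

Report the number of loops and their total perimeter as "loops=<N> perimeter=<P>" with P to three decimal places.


loops=2 perimeter=5.493

Straddling triangles (16 of 56):
  (v8,v12,v9) [+-+] → (-0.928, 1.85282, 0)–(-0.928, 1.50239, 0.304076)  len=0.4640
  (v9,v12,v13) [+--] → (-0.928, 1.50239, 0.304076)–(-0.928, 1.33422, 0.45)  len=0.2227
  (v9,v13,v10) [+-+] → (-0.928, 1.33422, 0.45)–(-0.928, 1.06199, 0.213744)  len=0.3605
  (v10,v13,v14) [+--] → (-0.928, 1.06199, 0.213744)–(-0.928, 0.815641, 0)  len=0.3261
  (v10,v14,v11) [+-+] → (-0.928, 0.815641, 0)–(-0.928, 0.99889, -0.159028)  len=0.2426
  (v11,v14,v15) [+--] → (-0.928, 0.99889, -0.159028)–(-0.928, 1.33422, -0.45)  len=0.4440
  (v11,v15,v8) [+-+] → (-0.928, 1.33422, -0.45)–(-0.928, 1.65515, -0.17153)  len=0.4249
  (v8,v15,v12) [+--] → (-0.928, 1.65515, -0.17153)–(-0.928, 1.85282, 0)  len=0.2617
  (v16,v20,v17) [-+-] → (-0.928, -1.85282, 0)–(-0.928, -1.65515, 0.17153)  len=0.2617
  (v17,v20,v21) [-++] → (-0.928, -1.65515, 0.17153)–(-0.928, -1.33422, 0.45)  len=0.4249
  (v17,v21,v18) [-+-] → (-0.928, -1.33422, 0.45)–(-0.928, -0.99889, 0.159028)  len=0.4440
  (v18,v21,v22) [-++] → (-0.928, -0.99889, 0.159028)–(-0.928, -0.815641, 0)  len=0.2426
  (v18,v22,v19) [-+-] → (-0.928, -0.815641, 0)–(-0.928, -1.06199, -0.213744)  len=0.3261
  (v19,v22,v23) [-++] → (-0.928, -1.06199, -0.213744)–(-0.928, -1.33422, -0.45)  len=0.3605
  (v19,v23,v16) [-+-] → (-0.928, -1.33422, -0.45)–(-0.928, -1.50239, -0.304076)  len=0.2227
  (v16,v23,v20) [-++] → (-0.928, -1.50239, -0.304076)–(-0.928, -1.85282, 0)  len=0.4640

Chained into 2 loop(s):
  loop 1: 8 segments, perimeter = 2.7465
  loop 2: 8 segments, perimeter = 2.7465
Total perimeter = 5.493


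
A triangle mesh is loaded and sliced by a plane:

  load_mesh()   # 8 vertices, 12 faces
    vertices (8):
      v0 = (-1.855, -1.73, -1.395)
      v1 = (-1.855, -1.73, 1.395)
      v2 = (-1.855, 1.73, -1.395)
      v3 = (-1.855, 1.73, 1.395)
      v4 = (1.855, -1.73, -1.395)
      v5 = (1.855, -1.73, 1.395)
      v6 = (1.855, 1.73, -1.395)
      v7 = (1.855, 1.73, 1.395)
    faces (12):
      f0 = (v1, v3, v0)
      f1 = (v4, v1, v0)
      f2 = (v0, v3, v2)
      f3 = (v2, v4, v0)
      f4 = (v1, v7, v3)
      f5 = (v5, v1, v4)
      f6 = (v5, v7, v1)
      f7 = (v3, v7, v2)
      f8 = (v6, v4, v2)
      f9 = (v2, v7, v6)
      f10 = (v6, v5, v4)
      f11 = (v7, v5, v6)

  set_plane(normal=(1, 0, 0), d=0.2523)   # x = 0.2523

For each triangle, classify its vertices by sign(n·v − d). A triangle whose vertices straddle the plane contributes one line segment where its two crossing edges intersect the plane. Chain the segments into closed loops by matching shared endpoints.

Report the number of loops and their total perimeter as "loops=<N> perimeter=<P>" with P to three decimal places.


Straddling triangles (8 of 12):
  (v4,v1,v0) [+--] → (0.2523, -1.73, -0.189735)–(0.2523, -1.73, -1.395)  len=1.2053
  (v2,v4,v0) [-+-] → (0.2523, -0.235299, -1.395)–(0.2523, -1.73, -1.395)  len=1.4947
  (v1,v7,v3) [-+-] → (0.2523, 0.235299, 1.395)–(0.2523, 1.73, 1.395)  len=1.4947
  (v5,v1,v4) [+-+] → (0.2523, -1.73, 1.395)–(0.2523, -1.73, -0.189735)  len=1.5847
  (v5,v7,v1) [++-] → (0.2523, 0.235299, 1.395)–(0.2523, -1.73, 1.395)  len=1.9653
  (v3,v7,v2) [-+-] → (0.2523, 1.73, 1.395)–(0.2523, 1.73, 0.189735)  len=1.2053
  (v6,v4,v2) [++-] → (0.2523, -0.235299, -1.395)–(0.2523, 1.73, -1.395)  len=1.9653
  (v2,v7,v6) [-++] → (0.2523, 1.73, 0.189735)–(0.2523, 1.73, -1.395)  len=1.5847

Chained into 1 loop(s):
  loop 1: 8 segments, perimeter = 12.5000
Total perimeter = 12.500

loops=1 perimeter=12.500


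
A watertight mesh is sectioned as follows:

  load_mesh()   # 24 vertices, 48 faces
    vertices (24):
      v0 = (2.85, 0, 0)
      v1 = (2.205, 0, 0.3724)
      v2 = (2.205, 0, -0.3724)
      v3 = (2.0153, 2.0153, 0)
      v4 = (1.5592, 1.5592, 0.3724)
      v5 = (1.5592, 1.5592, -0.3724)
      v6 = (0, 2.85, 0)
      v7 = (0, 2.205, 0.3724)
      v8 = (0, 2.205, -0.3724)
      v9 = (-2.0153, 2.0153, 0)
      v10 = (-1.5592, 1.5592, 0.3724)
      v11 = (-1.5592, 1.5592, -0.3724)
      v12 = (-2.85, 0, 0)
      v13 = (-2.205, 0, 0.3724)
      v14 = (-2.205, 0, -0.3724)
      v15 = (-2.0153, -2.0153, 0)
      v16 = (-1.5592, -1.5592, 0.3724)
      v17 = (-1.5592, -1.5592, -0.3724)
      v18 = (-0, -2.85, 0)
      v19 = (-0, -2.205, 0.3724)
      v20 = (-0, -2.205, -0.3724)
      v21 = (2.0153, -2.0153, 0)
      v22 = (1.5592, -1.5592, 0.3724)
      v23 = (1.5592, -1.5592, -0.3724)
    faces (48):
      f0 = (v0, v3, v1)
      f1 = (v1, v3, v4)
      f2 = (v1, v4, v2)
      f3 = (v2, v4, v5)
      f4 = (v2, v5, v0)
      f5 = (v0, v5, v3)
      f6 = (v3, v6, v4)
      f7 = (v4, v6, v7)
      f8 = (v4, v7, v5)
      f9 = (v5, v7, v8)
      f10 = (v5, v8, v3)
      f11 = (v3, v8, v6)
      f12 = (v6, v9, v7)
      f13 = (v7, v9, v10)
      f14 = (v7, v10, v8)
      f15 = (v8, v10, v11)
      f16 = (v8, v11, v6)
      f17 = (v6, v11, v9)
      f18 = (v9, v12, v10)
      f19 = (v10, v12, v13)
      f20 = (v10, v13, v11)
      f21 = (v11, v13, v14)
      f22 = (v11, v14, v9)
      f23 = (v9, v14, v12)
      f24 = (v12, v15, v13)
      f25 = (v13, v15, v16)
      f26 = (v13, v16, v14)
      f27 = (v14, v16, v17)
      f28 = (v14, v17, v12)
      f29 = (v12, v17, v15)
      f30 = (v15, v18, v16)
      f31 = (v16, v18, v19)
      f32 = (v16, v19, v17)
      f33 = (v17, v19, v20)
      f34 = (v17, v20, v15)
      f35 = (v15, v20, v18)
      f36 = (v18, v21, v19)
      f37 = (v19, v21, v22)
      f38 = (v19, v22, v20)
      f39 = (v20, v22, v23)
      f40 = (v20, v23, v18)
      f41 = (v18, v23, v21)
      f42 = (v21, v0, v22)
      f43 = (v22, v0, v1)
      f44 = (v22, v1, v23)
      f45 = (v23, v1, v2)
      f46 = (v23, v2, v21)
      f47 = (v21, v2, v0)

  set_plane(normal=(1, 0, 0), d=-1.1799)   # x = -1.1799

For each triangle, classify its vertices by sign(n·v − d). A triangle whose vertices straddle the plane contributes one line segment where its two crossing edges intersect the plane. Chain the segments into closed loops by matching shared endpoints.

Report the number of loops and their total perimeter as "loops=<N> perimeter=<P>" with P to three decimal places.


loops=2 perimeter=4.469

Straddling triangles (12 of 48):
  (v6,v9,v7) [+-+] → (-1.1799, 2.36131, 0)–(-1.1799, 2.09394, 0.154371)  len=0.3087
  (v7,v9,v10) [+--] → (-1.1799, 2.09394, 0.154371)–(-1.1799, 1.7163, 0.3724)  len=0.4361
  (v7,v10,v8) [+-+] → (-1.1799, 1.7163, 0.3724)–(-1.1799, 1.7163, 0.191216)  len=0.1812
  (v8,v10,v11) [+--] → (-1.1799, 1.7163, 0.191216)–(-1.1799, 1.7163, -0.3724)  len=0.5636
  (v8,v11,v6) [+-+] → (-1.1799, 1.7163, -0.3724)–(-1.1799, 1.87321, -0.281808)  len=0.1812
  (v6,v11,v9) [+--] → (-1.1799, 1.87321, -0.281808)–(-1.1799, 2.36131, 0)  len=0.5636
  (v15,v18,v16) [-+-] → (-1.1799, -2.36131, 0)–(-1.1799, -1.87321, 0.281808)  len=0.5636
  (v16,v18,v19) [-++] → (-1.1799, -1.87321, 0.281808)–(-1.1799, -1.7163, 0.3724)  len=0.1812
  (v16,v19,v17) [-+-] → (-1.1799, -1.7163, 0.3724)–(-1.1799, -1.7163, -0.191216)  len=0.5636
  (v17,v19,v20) [-++] → (-1.1799, -1.7163, -0.191216)–(-1.1799, -1.7163, -0.3724)  len=0.1812
  (v17,v20,v15) [-+-] → (-1.1799, -1.7163, -0.3724)–(-1.1799, -2.09394, -0.154371)  len=0.4361
  (v15,v20,v18) [-++] → (-1.1799, -2.09394, -0.154371)–(-1.1799, -2.36131, 0)  len=0.3087

Chained into 2 loop(s):
  loop 1: 6 segments, perimeter = 2.2344
  loop 2: 6 segments, perimeter = 2.2344
Total perimeter = 4.469
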